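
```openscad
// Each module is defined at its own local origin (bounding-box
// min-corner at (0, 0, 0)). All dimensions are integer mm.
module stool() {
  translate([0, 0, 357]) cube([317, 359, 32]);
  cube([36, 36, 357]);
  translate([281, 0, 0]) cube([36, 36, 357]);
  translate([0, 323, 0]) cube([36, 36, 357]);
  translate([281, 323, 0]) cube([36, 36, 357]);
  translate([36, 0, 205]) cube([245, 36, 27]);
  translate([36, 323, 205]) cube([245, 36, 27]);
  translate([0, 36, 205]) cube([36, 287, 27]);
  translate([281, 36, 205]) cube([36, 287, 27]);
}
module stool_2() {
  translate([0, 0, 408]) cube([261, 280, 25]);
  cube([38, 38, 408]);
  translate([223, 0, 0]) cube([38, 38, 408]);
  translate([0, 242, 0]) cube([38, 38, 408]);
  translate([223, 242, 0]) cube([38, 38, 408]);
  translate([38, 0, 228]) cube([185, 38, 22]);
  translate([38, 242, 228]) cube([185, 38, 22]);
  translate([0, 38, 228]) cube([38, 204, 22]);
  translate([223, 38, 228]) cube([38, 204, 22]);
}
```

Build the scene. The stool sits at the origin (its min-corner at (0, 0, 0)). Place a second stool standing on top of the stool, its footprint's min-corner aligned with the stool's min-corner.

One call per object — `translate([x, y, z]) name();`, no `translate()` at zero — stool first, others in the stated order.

stool();
translate([0, 0, 389]) stool_2();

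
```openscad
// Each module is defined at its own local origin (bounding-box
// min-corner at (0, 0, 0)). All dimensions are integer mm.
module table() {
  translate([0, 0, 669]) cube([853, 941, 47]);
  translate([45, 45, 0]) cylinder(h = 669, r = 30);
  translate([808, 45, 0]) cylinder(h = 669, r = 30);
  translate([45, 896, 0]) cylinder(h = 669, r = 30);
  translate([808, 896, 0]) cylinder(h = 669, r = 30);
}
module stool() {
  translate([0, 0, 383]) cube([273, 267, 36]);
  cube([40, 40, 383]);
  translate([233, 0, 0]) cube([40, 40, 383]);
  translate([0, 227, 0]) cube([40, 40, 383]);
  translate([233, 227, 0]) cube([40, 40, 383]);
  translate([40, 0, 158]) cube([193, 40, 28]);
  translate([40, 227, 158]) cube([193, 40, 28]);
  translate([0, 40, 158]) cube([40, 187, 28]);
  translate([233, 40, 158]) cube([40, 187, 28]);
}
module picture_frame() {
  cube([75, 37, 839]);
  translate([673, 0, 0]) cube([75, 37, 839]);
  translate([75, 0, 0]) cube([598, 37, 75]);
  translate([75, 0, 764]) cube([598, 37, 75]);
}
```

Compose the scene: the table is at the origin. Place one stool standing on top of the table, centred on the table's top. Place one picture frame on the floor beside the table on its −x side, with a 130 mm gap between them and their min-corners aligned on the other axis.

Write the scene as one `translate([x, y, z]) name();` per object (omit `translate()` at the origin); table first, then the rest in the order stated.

table();
translate([290, 337, 716]) stool();
translate([-878, 0, 0]) picture_frame();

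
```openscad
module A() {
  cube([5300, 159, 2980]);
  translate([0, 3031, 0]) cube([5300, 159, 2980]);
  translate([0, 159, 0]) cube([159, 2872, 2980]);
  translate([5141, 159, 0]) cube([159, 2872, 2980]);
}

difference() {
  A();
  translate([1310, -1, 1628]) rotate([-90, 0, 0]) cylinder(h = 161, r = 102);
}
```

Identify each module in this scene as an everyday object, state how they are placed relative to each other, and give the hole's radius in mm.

A is a house frame. The house frame has a circular hole through its front wall. The hole's radius is 102 mm.

The subtracted cylinder has r = 102 mm.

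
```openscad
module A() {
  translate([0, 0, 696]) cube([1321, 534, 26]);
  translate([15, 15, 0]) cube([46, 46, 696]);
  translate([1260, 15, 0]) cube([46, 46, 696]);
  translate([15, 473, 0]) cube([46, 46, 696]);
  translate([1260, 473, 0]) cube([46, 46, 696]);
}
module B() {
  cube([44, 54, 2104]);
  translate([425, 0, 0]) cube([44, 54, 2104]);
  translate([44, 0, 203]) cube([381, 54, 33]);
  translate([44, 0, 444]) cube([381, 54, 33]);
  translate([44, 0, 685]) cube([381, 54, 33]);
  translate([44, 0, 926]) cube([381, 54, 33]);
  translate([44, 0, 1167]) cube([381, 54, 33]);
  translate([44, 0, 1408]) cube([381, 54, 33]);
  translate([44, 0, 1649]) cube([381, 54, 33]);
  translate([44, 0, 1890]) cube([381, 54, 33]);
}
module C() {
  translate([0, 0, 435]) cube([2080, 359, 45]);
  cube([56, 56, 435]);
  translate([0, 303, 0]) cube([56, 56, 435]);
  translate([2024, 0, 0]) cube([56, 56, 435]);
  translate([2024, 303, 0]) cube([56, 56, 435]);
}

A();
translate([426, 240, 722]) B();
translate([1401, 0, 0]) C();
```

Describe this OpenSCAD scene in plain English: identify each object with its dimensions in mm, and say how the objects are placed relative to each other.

A is a table: top 1321 mm (x) × 534 mm (y), 26 mm thick, upper face at z = 722 mm, on four 46×46 mm square legs, each inset 15 mm from the nearest pair of top edges, running from z = 0 to the bottom of the top.

B is a wooden ladder with two side rails of 44×54 mm section and 2104 mm height, set 469 mm apart overall. Between them run 8 rectangular rungs (54 mm deep, 33 mm thick), front faces flush with the rails' −y face. The bottom of the first rung is 203 mm above the floor and each subsequent rung is 241 mm higher than the one below.

C is a bench: a 2080×359 mm seat slab, 45 mm thick, top at z = 480 mm, on four 56×56 mm square legs flush with the seat corners and standing on z = 0.

The ladder is on top of the table, centred. The bench is on the floor beside the table on its +x side.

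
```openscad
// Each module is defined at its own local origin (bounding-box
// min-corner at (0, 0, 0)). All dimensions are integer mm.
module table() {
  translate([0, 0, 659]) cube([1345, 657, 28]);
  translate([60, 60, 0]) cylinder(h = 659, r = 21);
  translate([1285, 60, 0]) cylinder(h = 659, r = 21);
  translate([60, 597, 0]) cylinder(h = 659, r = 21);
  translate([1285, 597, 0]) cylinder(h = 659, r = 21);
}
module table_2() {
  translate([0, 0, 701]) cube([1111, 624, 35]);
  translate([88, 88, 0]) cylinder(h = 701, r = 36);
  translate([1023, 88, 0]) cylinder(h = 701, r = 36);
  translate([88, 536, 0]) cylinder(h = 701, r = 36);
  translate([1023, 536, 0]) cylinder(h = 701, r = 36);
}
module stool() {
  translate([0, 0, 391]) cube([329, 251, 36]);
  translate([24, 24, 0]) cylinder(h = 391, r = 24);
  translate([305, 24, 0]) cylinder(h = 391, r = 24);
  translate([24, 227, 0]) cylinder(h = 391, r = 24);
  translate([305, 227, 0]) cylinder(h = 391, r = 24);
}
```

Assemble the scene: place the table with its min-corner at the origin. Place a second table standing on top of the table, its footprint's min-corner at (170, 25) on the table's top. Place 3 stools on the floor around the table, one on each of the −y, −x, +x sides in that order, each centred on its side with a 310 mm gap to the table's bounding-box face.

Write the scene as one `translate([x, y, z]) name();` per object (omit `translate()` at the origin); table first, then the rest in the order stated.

table();
translate([170, 25, 687]) table_2();
translate([508, -561, 0]) stool();
translate([-639, 203, 0]) stool();
translate([1655, 203, 0]) stool();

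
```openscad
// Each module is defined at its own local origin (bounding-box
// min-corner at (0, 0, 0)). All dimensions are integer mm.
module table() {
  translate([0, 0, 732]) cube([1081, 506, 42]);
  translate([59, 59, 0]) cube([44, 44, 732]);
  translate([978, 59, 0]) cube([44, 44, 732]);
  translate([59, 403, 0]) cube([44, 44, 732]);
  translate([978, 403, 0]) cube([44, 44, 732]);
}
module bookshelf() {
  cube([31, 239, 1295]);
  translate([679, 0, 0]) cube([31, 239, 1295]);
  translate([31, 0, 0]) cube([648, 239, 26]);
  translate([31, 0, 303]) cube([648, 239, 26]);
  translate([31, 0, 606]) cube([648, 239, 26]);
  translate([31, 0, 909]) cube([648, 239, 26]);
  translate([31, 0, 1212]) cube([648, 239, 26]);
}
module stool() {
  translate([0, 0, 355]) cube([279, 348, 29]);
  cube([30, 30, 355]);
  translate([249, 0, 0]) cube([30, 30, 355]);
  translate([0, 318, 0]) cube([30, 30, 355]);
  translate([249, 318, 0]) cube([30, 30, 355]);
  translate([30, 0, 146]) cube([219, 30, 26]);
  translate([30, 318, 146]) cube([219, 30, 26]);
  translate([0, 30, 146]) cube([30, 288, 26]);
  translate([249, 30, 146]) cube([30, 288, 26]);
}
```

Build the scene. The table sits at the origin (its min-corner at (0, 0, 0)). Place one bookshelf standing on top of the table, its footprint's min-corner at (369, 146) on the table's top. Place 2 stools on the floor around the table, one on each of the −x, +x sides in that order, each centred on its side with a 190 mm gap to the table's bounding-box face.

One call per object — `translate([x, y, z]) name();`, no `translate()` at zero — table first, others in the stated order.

table();
translate([369, 146, 774]) bookshelf();
translate([-469, 79, 0]) stool();
translate([1271, 79, 0]) stool();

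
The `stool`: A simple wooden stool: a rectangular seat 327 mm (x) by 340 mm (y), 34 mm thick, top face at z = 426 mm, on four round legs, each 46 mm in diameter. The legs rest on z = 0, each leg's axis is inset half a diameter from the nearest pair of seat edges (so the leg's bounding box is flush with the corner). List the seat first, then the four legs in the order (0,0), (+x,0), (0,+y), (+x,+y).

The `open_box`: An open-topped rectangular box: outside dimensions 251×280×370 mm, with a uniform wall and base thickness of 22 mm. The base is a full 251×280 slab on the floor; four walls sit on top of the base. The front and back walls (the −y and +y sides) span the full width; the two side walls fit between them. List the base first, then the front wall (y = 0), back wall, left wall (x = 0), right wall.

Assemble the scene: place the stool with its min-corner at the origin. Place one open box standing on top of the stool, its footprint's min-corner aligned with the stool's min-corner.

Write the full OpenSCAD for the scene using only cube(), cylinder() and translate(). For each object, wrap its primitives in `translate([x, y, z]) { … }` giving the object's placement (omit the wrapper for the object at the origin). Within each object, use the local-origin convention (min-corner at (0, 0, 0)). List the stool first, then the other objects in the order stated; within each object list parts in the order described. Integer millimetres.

translate([0, 0, 392]) cube([327, 340, 34]);
translate([23, 23, 0]) cylinder(h = 392, r = 23);
translate([304, 23, 0]) cylinder(h = 392, r = 23);
translate([23, 317, 0]) cylinder(h = 392, r = 23);
translate([304, 317, 0]) cylinder(h = 392, r = 23);
translate([0, 0, 426]) {
  cube([251, 280, 22]);
  translate([0, 0, 22]) cube([251, 22, 348]);
  translate([0, 258, 22]) cube([251, 22, 348]);
  translate([0, 22, 22]) cube([22, 236, 348]);
  translate([229, 22, 22]) cube([22, 236, 348]);
}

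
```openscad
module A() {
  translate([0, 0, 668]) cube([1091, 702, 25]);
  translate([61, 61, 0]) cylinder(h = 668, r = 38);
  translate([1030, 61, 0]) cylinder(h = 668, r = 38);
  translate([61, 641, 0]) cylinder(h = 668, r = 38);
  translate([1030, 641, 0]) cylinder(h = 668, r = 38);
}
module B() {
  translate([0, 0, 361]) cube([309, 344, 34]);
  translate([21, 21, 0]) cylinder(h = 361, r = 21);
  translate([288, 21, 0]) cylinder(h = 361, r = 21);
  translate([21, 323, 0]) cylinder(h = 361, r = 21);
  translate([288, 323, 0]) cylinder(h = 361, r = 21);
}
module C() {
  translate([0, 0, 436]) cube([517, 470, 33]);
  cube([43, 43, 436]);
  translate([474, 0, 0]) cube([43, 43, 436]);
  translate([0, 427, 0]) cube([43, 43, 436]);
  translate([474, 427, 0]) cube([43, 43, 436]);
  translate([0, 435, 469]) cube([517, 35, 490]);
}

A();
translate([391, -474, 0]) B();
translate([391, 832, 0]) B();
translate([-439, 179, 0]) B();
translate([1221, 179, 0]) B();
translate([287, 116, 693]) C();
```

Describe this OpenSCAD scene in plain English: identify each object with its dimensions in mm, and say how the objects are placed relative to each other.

A is a table: top 1091 mm (x) × 702 mm (y), 25 mm thick, upper face at z = 693 mm, on four round legs of 76 mm diameter, each leg's bounding box inset 23 mm from the nearest pair of top edges, running from z = 0 to the bottom of the top.

B is a four-legged stool. The seat is 309×344 mm, 34 mm thick, top at z = 395 mm. It stands on four round legs, each 42 mm in diameter, from z = 0 to the seat underside, each leg's axis is inset half a diameter from the nearest pair of seat edges (so the leg's bounding box is flush with the corner).

C is a chair: 517×470 mm seat, 33 mm thick, top at z = 469 mm, on four 43 mm square corner legs flush with the seat edges. A 35 mm thick backrest slab spans the full seat width, extending 490 mm above the seat top, its back face flush with the seat's +y edge.

Four stools sit around the table at the −y, +y, −x, +x sides. The chair is on top of the table, centred.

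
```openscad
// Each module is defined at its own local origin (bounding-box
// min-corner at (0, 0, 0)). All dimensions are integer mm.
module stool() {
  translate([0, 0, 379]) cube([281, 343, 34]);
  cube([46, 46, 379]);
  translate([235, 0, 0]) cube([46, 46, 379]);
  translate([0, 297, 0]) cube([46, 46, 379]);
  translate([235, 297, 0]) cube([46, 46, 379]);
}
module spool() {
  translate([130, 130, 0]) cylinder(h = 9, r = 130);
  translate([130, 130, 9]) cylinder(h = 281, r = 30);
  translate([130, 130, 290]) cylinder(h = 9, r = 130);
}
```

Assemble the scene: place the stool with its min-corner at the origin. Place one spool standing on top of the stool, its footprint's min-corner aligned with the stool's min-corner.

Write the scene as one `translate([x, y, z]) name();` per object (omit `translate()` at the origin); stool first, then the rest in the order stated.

stool();
translate([0, 0, 413]) spool();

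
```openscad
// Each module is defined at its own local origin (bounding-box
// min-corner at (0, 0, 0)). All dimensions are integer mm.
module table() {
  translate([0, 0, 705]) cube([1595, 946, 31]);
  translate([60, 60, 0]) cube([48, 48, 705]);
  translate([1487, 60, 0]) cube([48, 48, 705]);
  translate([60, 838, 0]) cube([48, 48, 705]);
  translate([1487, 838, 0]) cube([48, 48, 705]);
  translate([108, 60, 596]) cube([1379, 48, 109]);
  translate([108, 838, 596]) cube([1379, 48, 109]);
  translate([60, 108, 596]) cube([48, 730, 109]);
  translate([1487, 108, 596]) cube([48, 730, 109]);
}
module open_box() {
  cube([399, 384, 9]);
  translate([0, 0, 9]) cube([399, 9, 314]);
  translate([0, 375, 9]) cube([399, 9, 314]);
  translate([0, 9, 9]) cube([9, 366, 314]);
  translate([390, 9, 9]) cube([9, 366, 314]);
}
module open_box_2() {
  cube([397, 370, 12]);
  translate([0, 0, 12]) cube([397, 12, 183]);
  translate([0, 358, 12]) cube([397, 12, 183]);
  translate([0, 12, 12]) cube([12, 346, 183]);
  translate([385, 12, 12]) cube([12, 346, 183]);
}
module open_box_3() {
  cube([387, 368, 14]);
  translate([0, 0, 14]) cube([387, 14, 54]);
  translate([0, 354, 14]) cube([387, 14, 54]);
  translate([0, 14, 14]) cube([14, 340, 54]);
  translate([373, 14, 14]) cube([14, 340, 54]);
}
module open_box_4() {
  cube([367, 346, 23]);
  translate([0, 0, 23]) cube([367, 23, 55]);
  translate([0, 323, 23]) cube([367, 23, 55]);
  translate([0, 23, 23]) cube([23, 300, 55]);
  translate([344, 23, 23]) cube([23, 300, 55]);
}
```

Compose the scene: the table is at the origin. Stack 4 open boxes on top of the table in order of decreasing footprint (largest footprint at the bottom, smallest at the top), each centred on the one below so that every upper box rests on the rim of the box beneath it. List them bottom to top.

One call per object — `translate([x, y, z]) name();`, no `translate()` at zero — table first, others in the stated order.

table();
translate([598, 281, 736]) open_box();
translate([599, 288, 1059]) open_box_2();
translate([604, 289, 1254]) open_box_3();
translate([614, 300, 1322]) open_box_4();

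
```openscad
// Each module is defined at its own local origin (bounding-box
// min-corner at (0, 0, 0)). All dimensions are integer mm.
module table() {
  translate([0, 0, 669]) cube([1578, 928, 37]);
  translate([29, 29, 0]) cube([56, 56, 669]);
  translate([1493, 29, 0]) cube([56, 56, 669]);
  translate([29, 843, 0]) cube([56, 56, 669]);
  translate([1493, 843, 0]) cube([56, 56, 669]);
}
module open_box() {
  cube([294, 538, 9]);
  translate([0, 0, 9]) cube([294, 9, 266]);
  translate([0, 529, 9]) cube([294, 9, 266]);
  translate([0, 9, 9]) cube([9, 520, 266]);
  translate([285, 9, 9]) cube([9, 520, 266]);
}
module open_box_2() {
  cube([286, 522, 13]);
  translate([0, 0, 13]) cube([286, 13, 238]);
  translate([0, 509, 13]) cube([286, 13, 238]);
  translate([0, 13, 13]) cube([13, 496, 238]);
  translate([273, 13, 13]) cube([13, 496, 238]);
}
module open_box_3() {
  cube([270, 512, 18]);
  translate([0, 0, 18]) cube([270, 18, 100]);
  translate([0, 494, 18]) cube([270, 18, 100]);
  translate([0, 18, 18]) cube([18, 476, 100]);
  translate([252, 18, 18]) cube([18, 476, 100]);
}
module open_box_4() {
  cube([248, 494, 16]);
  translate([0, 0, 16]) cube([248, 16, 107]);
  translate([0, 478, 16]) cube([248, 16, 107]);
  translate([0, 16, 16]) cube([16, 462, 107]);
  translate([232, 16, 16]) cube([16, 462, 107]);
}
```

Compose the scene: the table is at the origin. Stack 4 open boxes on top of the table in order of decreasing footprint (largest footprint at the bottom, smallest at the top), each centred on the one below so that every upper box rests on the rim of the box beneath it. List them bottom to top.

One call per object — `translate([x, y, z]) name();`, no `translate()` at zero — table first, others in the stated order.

table();
translate([642, 195, 706]) open_box();
translate([646, 203, 981]) open_box_2();
translate([654, 208, 1232]) open_box_3();
translate([665, 217, 1350]) open_box_4();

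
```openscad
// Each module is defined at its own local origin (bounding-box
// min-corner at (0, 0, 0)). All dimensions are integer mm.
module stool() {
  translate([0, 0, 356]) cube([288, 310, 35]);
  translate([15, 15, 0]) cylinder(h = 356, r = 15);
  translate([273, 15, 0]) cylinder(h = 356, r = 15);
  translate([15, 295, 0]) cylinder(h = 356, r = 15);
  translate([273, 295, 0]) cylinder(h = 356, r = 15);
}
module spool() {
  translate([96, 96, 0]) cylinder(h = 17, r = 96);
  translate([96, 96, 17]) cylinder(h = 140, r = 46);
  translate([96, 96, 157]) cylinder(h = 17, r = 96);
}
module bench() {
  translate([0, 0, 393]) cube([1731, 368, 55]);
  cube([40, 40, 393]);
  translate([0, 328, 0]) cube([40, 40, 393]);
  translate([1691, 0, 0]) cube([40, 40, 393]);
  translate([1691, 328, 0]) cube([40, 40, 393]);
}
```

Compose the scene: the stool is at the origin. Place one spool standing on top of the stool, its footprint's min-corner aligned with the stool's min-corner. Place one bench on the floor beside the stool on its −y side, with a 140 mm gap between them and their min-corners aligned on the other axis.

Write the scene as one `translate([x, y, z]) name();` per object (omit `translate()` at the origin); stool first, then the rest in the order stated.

stool();
translate([0, 0, 391]) spool();
translate([0, -508, 0]) bench();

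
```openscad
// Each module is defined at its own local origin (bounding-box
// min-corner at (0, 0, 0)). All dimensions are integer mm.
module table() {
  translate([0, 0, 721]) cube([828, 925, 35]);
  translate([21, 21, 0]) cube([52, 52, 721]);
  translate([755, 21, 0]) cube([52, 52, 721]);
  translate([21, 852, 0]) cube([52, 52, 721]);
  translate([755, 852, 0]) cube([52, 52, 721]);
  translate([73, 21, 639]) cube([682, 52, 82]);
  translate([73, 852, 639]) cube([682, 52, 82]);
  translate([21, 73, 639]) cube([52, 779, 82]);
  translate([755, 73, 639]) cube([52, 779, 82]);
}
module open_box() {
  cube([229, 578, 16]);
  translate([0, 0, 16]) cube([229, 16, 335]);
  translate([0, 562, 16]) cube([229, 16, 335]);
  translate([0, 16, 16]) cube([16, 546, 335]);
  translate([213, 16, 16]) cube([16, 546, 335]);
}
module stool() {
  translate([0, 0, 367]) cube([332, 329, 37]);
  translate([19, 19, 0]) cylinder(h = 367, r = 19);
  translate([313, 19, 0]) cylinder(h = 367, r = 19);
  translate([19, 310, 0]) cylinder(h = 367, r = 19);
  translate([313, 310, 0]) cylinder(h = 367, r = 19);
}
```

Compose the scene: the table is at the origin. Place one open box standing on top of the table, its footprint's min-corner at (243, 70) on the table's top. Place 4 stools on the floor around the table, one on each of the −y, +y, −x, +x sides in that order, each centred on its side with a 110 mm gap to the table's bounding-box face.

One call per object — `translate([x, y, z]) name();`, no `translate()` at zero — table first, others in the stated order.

table();
translate([243, 70, 756]) open_box();
translate([248, -439, 0]) stool();
translate([248, 1035, 0]) stool();
translate([-442, 298, 0]) stool();
translate([938, 298, 0]) stool();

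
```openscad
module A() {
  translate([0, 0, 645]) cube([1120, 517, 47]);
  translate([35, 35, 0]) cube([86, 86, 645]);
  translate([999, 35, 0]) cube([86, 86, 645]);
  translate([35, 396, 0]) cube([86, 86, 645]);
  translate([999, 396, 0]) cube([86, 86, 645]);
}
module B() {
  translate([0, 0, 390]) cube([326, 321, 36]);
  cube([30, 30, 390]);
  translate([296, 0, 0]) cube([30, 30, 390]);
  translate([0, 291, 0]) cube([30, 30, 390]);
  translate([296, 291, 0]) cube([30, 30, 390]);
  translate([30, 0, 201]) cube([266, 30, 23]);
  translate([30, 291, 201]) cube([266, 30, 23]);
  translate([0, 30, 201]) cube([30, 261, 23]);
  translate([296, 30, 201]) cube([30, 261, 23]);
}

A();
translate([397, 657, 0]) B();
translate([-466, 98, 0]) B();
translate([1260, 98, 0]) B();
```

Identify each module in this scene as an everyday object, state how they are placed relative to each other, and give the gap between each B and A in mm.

Each stool's nearest face is 140 mm from the table's bounding box.

A is a table. B is a stool. Three stools sit around the table at the +y, −x, +x sides. The gap between each stool and the table is 140 mm.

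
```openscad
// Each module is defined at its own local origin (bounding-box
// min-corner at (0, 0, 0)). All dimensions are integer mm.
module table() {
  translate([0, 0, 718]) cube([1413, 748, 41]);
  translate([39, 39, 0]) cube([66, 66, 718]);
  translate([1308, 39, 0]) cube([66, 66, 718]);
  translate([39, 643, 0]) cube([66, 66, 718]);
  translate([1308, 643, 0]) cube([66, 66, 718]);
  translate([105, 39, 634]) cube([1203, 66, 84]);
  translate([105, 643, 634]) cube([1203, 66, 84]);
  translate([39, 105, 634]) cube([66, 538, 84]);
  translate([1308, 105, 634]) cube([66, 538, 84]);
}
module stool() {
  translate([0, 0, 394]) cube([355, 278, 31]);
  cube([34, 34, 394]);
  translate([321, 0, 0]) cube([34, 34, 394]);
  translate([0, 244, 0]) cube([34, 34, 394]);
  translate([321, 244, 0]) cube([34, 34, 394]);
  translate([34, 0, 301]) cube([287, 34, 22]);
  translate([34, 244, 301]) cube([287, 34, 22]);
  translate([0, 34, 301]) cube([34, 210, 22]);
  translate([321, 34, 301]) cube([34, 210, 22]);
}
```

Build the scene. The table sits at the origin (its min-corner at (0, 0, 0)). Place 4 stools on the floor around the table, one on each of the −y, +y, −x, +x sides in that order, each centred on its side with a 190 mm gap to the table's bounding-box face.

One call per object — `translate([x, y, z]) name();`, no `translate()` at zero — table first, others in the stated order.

table();
translate([529, -468, 0]) stool();
translate([529, 938, 0]) stool();
translate([-545, 235, 0]) stool();
translate([1603, 235, 0]) stool();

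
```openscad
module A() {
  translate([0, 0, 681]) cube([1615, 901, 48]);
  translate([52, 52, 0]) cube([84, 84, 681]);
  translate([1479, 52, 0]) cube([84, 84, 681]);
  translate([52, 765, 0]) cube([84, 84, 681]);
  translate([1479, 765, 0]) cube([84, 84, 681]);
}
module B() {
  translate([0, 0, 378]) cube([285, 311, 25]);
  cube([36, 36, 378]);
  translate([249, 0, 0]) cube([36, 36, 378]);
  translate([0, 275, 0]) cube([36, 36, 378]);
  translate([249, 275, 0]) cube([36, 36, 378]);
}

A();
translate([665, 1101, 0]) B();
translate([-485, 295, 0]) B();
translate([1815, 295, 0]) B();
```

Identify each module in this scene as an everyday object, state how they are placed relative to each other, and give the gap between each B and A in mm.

Each stool's nearest face is 200 mm from the table's bounding box.

A is a table. B is a stool. Three stools sit around the table at the +y, −x, +x sides. The gap between each stool and the table is 200 mm.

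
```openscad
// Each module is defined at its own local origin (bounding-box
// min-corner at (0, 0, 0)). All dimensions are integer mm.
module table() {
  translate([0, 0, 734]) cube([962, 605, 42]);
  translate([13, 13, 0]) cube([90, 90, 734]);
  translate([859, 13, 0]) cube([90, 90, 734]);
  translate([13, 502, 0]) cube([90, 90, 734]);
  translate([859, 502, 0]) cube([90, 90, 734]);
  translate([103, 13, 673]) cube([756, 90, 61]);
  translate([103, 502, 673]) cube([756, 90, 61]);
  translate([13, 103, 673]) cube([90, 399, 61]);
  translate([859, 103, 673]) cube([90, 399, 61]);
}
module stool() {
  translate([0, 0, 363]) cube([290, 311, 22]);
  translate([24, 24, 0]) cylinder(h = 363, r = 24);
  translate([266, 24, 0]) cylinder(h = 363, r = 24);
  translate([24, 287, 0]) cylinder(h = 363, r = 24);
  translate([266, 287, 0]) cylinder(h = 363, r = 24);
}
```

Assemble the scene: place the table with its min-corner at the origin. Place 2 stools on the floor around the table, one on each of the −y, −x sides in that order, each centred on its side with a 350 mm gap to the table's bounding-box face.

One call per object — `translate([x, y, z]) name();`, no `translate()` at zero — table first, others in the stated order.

table();
translate([336, -661, 0]) stool();
translate([-640, 147, 0]) stool();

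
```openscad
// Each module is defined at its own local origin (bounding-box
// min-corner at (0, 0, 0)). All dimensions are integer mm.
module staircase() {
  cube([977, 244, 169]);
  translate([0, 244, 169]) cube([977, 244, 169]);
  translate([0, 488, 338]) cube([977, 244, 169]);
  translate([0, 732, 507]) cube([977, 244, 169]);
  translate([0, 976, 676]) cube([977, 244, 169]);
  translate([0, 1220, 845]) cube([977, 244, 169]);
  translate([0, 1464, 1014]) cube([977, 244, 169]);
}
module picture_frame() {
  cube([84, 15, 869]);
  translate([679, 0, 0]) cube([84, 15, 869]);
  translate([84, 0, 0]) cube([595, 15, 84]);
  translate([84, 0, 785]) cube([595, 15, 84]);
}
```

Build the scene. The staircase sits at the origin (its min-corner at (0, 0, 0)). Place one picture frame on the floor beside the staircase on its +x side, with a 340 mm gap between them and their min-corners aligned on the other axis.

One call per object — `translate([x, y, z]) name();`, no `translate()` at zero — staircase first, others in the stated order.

staircase();
translate([1317, 0, 0]) picture_frame();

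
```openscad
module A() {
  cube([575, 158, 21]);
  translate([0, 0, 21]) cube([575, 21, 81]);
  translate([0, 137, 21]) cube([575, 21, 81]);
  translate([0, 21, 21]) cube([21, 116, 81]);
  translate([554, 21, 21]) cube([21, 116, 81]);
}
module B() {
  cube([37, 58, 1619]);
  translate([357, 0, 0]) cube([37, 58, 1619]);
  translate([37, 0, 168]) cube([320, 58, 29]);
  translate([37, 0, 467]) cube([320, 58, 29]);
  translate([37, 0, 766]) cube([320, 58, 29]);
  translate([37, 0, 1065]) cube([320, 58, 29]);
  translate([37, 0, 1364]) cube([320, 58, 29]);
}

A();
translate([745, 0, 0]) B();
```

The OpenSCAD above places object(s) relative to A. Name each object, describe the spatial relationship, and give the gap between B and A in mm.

A is an open box. B is a ladder. The ladder is on the floor beside the open box on its +x side. The gap between the ladder and the open box is 170 mm.

The ladder's nearest face is 170 mm from the open box's +x face.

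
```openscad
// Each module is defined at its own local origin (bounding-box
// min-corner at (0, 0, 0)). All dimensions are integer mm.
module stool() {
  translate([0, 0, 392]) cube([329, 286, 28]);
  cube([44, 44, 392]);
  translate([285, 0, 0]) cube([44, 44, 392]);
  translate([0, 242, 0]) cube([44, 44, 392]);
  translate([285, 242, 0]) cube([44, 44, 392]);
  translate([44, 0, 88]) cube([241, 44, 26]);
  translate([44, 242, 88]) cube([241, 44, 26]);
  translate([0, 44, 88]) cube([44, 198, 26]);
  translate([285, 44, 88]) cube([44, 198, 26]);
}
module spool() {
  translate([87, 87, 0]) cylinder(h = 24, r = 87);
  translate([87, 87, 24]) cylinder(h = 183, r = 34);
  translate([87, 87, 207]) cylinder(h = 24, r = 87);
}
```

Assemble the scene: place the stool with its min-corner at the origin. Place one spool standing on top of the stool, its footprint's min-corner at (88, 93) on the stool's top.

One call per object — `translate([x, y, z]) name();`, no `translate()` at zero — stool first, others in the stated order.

stool();
translate([88, 93, 420]) spool();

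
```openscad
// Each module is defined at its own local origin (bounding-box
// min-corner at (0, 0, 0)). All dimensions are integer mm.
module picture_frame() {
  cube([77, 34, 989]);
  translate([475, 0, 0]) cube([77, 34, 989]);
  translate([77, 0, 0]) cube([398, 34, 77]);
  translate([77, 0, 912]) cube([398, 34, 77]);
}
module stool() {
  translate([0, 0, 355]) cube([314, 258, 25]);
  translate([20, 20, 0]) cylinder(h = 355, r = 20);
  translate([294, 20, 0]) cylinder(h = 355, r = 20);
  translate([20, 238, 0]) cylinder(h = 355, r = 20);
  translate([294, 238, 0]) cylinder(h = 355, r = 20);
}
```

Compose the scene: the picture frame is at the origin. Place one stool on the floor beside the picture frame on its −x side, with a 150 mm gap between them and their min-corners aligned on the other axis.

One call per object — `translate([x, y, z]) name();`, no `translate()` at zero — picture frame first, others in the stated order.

picture_frame();
translate([-464, 0, 0]) stool();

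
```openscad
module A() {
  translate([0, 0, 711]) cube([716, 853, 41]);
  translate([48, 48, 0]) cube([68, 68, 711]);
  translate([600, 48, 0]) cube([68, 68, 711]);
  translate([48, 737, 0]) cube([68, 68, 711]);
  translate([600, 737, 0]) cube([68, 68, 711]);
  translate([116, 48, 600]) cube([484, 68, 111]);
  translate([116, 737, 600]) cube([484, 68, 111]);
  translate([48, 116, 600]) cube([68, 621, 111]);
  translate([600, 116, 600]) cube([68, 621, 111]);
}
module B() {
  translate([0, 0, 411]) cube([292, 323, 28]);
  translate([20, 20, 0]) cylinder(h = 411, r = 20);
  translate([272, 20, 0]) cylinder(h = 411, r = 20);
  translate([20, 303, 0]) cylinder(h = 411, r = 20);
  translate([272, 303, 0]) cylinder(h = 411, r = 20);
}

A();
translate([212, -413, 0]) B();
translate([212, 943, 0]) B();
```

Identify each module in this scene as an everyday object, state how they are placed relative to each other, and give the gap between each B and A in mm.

Each stool's nearest face is 90 mm from the table's bounding box.

A is a table. B is a stool. Two stools sit around the table at the −y, +y sides. The gap between each stool and the table is 90 mm.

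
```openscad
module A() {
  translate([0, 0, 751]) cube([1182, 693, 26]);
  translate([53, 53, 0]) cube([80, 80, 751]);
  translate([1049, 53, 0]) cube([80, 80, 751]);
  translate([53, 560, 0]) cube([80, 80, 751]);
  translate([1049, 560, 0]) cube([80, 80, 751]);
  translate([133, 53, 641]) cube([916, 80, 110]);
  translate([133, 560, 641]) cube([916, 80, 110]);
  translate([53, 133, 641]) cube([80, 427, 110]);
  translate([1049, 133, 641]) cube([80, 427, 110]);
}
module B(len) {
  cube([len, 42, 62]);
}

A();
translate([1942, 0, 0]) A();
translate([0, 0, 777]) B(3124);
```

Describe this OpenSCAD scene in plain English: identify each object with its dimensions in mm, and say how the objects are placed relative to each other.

A is a table with a 1182×693 mm rectangular top, 26 mm thick, top surface at z = 777 mm, supported by four 80×80 mm square legs, each inset 53 mm from the nearest pair of top edges, running from the floor. Four apron rails, 80 mm thick and 110 mm tall, run between adjacent legs with their top edges flush with the underside of the top and their outer faces flush with the legs' outer faces.

B is a rectangular beam 3124 mm long (x), 42 mm deep (y), 62 mm thick (z).

The beam spans the tops of two tables placed 760 mm apart, resting at z = 777 mm.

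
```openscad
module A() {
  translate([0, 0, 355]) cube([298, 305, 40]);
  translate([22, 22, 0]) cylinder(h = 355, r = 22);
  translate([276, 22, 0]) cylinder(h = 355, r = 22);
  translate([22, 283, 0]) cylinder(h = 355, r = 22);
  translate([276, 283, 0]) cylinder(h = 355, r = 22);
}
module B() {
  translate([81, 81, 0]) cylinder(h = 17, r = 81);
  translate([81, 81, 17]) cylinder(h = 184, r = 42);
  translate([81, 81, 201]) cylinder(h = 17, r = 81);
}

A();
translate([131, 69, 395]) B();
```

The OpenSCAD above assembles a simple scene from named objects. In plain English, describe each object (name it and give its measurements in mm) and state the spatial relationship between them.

A is a four-legged stool. The seat is a 298×305×40 mm slab whose top surface is at z = 395 mm; four round legs, each 44 mm in diameter, run from the floor (z = 0) to the underside of the seat, each leg's axis is inset half a diameter from the nearest pair of seat edges (so the leg's bounding box is flush with the corner).

B is a spool: two coaxial disc flanges of radius 81 mm and thickness 17 mm, joined by a core cylinder of radius 42 mm and height 184 mm. The lower flange rests on z = 0 and the three cylinders share a vertical axis.

The spool is on top of the stool.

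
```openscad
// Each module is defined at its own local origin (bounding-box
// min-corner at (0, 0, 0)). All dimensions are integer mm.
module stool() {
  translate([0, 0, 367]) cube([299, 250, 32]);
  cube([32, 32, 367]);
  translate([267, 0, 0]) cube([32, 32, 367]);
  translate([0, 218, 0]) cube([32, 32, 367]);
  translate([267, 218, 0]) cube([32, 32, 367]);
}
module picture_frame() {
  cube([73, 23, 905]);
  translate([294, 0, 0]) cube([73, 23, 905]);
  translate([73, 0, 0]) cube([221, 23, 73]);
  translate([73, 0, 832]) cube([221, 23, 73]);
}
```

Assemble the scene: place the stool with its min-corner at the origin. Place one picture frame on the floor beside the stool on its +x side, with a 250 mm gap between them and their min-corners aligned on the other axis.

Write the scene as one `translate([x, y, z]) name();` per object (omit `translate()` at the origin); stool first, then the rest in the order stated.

stool();
translate([549, 0, 0]) picture_frame();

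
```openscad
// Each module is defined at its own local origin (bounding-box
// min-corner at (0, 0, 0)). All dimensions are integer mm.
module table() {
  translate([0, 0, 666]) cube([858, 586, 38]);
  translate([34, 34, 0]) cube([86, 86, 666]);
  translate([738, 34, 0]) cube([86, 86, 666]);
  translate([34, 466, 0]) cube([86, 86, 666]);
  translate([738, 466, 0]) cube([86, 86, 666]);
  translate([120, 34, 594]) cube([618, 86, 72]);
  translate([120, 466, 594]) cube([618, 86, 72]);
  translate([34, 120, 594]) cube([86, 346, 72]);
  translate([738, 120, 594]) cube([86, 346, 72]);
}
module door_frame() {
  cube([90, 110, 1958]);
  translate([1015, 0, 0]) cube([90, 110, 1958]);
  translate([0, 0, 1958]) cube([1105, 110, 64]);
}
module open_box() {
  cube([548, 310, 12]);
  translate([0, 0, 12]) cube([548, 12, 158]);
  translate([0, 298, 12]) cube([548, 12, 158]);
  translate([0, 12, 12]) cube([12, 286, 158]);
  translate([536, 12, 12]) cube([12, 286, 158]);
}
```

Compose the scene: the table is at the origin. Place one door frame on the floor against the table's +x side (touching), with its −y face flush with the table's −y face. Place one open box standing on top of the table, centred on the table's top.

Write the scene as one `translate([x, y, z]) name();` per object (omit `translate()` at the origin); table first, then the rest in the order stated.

table();
translate([858, 0, 0]) door_frame();
translate([155, 138, 704]) open_box();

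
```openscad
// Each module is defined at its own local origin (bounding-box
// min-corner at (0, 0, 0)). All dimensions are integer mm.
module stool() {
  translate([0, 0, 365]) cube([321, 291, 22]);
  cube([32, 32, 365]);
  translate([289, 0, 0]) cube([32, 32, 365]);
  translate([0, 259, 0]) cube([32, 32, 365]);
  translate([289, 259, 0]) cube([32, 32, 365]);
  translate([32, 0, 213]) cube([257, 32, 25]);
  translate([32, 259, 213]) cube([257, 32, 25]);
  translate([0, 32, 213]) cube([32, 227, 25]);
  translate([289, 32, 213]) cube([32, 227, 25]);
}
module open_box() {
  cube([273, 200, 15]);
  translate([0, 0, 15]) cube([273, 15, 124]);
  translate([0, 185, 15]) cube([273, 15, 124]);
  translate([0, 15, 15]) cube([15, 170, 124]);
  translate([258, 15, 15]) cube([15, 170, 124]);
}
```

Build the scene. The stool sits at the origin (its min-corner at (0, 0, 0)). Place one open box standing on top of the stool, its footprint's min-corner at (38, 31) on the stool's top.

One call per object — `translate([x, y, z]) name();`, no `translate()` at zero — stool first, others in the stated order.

stool();
translate([38, 31, 387]) open_box();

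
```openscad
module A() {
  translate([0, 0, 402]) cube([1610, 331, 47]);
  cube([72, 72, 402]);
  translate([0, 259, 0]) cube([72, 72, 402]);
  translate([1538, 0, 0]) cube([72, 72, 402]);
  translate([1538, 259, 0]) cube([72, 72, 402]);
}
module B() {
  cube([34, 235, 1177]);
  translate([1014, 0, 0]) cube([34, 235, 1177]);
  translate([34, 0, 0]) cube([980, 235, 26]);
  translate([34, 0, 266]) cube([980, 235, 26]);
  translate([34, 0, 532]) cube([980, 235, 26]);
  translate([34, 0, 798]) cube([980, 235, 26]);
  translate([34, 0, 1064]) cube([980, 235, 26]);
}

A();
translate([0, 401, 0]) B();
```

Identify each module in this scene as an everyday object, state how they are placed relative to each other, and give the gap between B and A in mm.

A is a bench. B is a bookshelf. The bookshelf is on the floor beside the bench on its +y side. The gap between the bookshelf and the bench is 70 mm.

The bookshelf's nearest face is 70 mm from the bench's +y face.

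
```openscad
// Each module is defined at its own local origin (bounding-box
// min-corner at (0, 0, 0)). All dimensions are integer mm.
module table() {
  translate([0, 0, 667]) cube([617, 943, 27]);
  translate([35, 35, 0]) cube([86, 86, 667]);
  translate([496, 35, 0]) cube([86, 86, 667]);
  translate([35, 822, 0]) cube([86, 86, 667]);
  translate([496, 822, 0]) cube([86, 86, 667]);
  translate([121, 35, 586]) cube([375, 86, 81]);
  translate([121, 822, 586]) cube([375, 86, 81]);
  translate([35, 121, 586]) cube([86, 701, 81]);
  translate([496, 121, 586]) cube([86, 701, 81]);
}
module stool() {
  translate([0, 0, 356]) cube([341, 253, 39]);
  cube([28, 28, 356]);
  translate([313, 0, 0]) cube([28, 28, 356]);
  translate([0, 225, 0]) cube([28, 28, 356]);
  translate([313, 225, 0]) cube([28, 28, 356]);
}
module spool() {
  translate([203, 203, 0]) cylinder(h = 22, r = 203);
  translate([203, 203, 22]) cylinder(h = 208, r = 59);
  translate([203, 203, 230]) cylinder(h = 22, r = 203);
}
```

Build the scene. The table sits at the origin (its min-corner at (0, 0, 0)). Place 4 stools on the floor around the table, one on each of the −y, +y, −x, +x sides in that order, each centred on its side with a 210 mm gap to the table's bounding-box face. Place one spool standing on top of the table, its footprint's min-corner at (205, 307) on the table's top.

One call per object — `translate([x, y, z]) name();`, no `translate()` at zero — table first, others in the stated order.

table();
translate([138, -463, 0]) stool();
translate([138, 1153, 0]) stool();
translate([-551, 345, 0]) stool();
translate([827, 345, 0]) stool();
translate([205, 307, 694]) spool();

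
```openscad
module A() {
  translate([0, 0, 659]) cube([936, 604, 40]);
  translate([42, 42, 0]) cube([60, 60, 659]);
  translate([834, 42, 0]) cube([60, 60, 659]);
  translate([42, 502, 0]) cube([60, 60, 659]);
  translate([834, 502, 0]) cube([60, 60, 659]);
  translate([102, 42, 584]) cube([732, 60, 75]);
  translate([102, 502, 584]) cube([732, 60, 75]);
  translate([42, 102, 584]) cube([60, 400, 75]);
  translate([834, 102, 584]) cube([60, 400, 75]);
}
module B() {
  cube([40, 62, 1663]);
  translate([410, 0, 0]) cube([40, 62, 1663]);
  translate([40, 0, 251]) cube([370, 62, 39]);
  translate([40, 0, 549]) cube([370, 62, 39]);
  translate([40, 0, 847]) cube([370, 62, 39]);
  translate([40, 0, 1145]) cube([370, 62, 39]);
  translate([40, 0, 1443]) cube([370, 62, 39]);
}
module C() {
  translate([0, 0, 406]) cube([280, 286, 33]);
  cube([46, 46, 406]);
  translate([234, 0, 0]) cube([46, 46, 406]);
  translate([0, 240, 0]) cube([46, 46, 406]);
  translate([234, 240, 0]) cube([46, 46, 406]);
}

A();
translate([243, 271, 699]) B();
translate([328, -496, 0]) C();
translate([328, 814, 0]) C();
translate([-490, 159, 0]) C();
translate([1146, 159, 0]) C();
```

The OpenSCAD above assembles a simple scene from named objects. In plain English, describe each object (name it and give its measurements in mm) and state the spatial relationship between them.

A is a table: top 936 mm (x) × 604 mm (y), 40 mm thick, upper face at z = 699 mm, on four 60×60 mm square legs, each inset 42 mm from the nearest pair of top edges, running from z = 0 to the bottom of the top. Four apron rails, 60 mm thick and 75 mm tall, run between adjacent legs with their top edges flush with the underside of the top and their outer faces flush with the legs' outer faces.

B is a wooden ladder with two side rails of 40×62 mm section and 1663 mm height, set 450 mm apart overall. Between them run 5 rectangular rungs (62 mm deep, 39 mm thick), front faces flush with the rails' −y face. The bottom of the first rung is 251 mm above the floor and each subsequent rung is 298 mm higher than the one below.

C is a four-legged stool. The seat is a 280×286×33 mm slab whose top surface is at z = 439 mm; four square legs, each 46×46 mm in cross-section, run from the floor (z = 0) to the underside of the seat, each flush with a corner of the seat.

The ladder is on top of the table, centred. Four stools sit around the table at the −y, +y, −x, +x sides.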